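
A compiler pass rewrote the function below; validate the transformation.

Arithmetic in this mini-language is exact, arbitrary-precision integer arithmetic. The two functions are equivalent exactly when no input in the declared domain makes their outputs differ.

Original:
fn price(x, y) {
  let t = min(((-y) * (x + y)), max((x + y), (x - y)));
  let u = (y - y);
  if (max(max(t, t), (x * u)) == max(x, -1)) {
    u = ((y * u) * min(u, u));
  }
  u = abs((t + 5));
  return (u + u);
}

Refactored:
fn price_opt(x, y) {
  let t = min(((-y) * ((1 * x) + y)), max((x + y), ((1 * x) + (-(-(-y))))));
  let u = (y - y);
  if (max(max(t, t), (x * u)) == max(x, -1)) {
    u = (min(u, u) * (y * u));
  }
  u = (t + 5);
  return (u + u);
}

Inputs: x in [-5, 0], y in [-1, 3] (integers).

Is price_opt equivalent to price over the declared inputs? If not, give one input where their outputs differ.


Take x=-5, y=-1.
price: t=-6, then u=0, then (max(max(t, t), (x * u)) == max(x, -1)) is false, then u=1, then returns 2
price_opt: t=-6, then u=0, then (max(max(t, t), (x * u)) == max(x, -1)) is false, then u=-1, then returns -2
2 and -2 differ, so these are not the same function on this domain.
verdict: not equivalent; witness: x=-5, y=-1


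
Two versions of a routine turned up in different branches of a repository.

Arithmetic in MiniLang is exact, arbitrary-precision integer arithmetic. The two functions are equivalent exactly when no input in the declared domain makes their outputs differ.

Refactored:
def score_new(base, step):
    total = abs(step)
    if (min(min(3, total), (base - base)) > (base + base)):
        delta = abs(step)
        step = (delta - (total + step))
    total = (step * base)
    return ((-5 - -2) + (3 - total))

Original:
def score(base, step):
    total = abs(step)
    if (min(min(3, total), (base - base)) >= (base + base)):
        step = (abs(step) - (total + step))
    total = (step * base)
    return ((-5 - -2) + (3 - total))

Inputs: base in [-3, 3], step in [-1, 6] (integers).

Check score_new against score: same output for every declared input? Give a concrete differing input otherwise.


The suspicious edit (`(min(min(3, total), (base - base)) >= (base + base))` became `(min(min(3, total), (base - base)) > (base + base))`) never changes the result for any input inside the declared domain.
One worked example (base=3, step=6) — score: total becomes 6; next (min(min(3, total), (base - base)) >= (base + base)) evaluates to false; next total becomes 18; next final value -18; score_new: total becomes 6; next (min(min(3, total), (base - base)) > (base + base)) evaluates to false; next total becomes 18; next final value -18; agreement on -18.
An exhaustive pass over the 56 declared inputs shows identical outputs.
verdict: equivalent


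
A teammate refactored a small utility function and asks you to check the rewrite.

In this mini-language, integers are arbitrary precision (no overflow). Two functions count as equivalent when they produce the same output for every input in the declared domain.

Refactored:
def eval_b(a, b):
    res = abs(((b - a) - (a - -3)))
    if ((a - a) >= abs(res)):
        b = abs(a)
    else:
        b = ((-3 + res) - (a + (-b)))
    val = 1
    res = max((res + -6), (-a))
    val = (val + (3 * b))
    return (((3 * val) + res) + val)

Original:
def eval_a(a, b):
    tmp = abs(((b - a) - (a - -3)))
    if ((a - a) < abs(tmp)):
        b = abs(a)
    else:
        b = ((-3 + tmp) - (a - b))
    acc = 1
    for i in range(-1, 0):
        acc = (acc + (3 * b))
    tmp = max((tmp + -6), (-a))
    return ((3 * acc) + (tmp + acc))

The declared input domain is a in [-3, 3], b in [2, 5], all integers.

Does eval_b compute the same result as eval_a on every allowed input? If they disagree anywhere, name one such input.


Input a=-3, b=2: 43 from eval_a versus 91 from eval_b.
verdict: not equivalent; witness: a=-3, b=2


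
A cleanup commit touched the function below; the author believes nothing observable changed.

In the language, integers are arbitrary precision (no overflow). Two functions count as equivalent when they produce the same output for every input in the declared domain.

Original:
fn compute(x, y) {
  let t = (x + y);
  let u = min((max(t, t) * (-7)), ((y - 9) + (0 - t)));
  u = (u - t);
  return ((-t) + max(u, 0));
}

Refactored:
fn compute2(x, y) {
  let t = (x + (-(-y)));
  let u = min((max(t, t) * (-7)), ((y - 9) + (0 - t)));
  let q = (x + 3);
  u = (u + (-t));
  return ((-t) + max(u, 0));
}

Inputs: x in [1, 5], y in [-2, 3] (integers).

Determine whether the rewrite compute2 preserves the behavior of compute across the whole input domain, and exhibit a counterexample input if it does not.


Equivalent — the differences include constant usage differs; local variable names differ; arithmetic usage differs; statement counts differ, yet no declared input distinguishes the two.
Tracing x=4, y=3: compute: t becomes 7; next u becomes -49; next u becomes -56; next final value -7 | compute2: t becomes 7; next u becomes -49; next q becomes 7; next u becomes -56; next final value -7 — matching result -7.
Every one of the 30 inputs gives matching results.
verdict: equivalent


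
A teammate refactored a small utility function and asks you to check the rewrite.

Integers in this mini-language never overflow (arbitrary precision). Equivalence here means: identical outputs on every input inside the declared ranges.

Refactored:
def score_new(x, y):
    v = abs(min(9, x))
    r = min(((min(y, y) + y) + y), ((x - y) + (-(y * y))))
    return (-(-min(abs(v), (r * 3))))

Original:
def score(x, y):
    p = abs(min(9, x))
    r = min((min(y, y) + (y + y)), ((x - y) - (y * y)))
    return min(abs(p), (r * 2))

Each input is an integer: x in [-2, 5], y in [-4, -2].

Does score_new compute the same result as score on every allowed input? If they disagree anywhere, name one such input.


Run the pair on x=-2, y=-4.
score: p becomes 2; next r becomes -14; next final value -28
score_new: v becomes 2; next r becomes -14; next final value -42
-28 against -42: the behavior changed.
verdict: not equivalent; witness: x=-2, y=-4


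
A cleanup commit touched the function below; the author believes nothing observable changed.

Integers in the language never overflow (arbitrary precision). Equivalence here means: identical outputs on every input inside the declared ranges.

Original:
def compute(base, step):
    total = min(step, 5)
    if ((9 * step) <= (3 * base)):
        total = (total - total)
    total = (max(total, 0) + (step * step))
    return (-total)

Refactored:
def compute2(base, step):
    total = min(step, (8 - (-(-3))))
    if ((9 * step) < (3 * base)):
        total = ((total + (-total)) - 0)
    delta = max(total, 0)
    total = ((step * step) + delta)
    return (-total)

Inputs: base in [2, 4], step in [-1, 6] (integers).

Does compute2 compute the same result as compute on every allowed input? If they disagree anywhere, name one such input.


Not equivalent: base=3, step=1 separates them (-1 vs -2).
compute: total=1, then ((9 * step) <= (3 * base)) is true, then total=0, then total=1, then returns -1
compute2: total=1, then ((9 * step) < (3 * base)) is false, then delta=1, then total=2, then returns -2
verdict: not equivalent; witness: base=3, step=1


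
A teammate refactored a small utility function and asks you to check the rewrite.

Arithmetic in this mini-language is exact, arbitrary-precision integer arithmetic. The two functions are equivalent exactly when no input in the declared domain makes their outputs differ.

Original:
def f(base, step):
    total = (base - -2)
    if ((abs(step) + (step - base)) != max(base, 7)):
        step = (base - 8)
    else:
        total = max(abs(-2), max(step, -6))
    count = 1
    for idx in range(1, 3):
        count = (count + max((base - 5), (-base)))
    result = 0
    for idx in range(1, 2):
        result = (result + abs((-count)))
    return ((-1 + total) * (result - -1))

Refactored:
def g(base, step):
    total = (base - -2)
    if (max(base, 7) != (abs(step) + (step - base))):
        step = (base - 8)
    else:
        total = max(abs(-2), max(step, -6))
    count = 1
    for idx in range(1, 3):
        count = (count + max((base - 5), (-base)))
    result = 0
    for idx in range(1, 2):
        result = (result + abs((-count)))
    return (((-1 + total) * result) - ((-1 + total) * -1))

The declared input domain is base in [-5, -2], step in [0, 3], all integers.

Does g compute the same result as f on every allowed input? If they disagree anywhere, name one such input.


This is a faithful refactor — arithmetic usage differs, constant usage differs, but the computed results match everywhere.
Tracing base=-4, step=1: f: total=-2, then ((abs(step) + (step - base)) != max(base, 7)) is true, then step=-12, then count=1, then (idx=1), then count=5, then (idx=2), then count=9, then result=0, then (idx=1), then result=9, then returns -30 | g: total=-2, then (max(base, 7) != (abs(step) + (step - base))) is true, then step=-12, then count=1, then (idx=1), then count=5, then (idx=2), then count=9, then result=0, then (idx=1), then result=9, then returns -30 — matching result -30.
Every one of the 16 inputs gives matching results.
verdict: equivalent


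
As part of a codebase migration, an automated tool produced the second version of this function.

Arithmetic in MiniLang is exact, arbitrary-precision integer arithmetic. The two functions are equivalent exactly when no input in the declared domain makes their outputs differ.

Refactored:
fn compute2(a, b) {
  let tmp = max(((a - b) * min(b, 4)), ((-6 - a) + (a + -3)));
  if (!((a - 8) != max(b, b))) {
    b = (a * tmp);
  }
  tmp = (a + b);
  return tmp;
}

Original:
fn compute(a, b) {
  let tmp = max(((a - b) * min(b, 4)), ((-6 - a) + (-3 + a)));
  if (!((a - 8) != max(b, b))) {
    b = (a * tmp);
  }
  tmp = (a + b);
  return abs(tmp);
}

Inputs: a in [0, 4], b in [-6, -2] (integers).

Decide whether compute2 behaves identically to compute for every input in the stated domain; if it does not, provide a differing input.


Evaluate both at a=0, b=-6.
compute: tmp = -9; (!((a - 8) != max(b, b))) -> false; tmp = -6; return 6
compute2: tmp = -9; (!((a - 8) != max(b, b))) -> false; tmp = -6; return -6
6 against -6: the behavior changed.
verdict: not equivalent; witness: a=0, b=-6


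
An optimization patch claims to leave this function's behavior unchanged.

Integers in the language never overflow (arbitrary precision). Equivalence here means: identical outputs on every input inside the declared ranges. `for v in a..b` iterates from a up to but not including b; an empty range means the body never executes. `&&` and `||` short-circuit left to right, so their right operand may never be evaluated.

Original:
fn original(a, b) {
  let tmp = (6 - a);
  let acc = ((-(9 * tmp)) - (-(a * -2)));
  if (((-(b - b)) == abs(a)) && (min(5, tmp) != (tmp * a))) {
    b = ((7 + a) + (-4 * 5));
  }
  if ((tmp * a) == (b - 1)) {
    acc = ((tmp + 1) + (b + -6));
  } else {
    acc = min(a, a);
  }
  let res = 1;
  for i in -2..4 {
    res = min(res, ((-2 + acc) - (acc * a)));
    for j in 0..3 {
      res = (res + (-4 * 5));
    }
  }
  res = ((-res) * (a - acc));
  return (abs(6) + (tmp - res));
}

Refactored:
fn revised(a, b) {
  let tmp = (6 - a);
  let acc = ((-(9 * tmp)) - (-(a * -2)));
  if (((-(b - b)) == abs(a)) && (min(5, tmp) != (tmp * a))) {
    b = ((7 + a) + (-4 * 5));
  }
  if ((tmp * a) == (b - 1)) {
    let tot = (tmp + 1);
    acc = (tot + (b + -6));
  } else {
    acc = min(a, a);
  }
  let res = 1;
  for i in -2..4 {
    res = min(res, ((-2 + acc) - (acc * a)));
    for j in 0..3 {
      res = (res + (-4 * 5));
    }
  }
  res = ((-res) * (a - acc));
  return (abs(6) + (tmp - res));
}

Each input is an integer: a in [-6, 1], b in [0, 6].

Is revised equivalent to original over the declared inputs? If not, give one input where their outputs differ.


Equivalent — the differences include local variable names differ, plus statement counts differ, yet no declared input distinguishes the two.
Tracing a=1, b=5: original: tmp = 5; acc = -47; (((-(b - b)) == abs(a)) && (min(5, tmp) != (tmp * a))) -> false; ((tmp * a) == (b - 1)) -> false; acc = 1; res = 1; [i=-2]; res = -2; [j=0]; res = -22; [j=1]; res = -42; [j=2]; res = -62; [i=-1]; res = -62; [j=0]; res = -82; [j=1]; res = -102; [j=2]; res = -122; [i=0]; res = -122; [j=0]; res = -142; [j=1]; res = -162; [j=2]; res = -182; [i=1]; res = -182; [j=0]; res = -202; [j=1]; res = -222; [j=2]; res = -242; [i=2]; res = -242; [j=0]; res = -262; [j=1]; res = -282; [j=2]; res = -302; [i=3]; res = -302; [j=0]; res = -322; [j=1]; res = -342; [j=2]; res = -362; res = 0; return 11 | revised: tmp = 5; acc = -47; (((-(b - b)) == abs(a)) && (min(5, tmp) != (tmp * a))) -> false; ((tmp * a) == (b - 1)) -> false; acc = 1; res = 1; [i=-2]; res = -2; [j=0]; res = -22; [j=1]; res = -42; [j=2]; res = -62; [i=-1]; res = -62; [j=0]; res = -82; [j=1]; res = -102; [j=2]; res = -122; [i=0]; res = -122; [j=0]; res = -142; [j=1]; res = -162; [j=2]; res = -182; [i=1]; res = -182; [j=0]; res = -202; [j=1]; res = -222; [j=2]; res = -242; [i=2]; res = -242; [j=0]; res = -262; [j=1]; res = -282; [j=2]; res = -302; [i=3]; res = -302; [j=0]; res = -322; [j=1]; res = -342; [j=2]; res = -362; res = 0; return 11 — matching result 11.
Checked all 56 inputs in the declared domain: the outputs agree on every one.
verdict: equivalent


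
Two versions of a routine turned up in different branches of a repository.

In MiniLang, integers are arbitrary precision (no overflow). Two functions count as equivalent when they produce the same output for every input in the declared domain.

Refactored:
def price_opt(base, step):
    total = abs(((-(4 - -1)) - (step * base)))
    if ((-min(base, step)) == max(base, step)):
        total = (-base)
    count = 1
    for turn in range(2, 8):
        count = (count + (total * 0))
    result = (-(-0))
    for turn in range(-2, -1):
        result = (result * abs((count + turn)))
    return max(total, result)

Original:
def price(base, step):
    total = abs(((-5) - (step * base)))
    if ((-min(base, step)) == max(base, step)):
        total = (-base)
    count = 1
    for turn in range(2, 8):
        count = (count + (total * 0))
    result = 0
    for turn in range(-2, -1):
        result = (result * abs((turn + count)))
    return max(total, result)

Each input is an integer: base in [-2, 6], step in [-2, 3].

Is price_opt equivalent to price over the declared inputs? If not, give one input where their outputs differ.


The two are interchangeable: constant usage differs; also arithmetic usage differs, and every declared input agrees.
As a probe, take base=6, step=0: price runs total = 5; ((-min(base, step)) == max(base, step)) -> false; count = 1; [turn=2]; count = 1; [turn=3]; count = 1; [turn=4]; count = 1; [turn=5]; count = 1; [turn=6]; count = 1; [turn=7]; count = 1; result = 0; [turn=-2]; result = 0; return 5; price_opt runs total = 5; ((-min(base, step)) == max(base, step)) -> false; count = 1; [turn=2]; count = 1; [turn=3]; count = 1; [turn=4]; count = 1; [turn=5]; count = 1; [turn=6]; count = 1; [turn=7]; count = 1; result = 0; [turn=-2]; result = 0; return 5; both end at 5.
Checked all 54 inputs in the declared domain: the outputs agree on every one.
verdict: equivalent


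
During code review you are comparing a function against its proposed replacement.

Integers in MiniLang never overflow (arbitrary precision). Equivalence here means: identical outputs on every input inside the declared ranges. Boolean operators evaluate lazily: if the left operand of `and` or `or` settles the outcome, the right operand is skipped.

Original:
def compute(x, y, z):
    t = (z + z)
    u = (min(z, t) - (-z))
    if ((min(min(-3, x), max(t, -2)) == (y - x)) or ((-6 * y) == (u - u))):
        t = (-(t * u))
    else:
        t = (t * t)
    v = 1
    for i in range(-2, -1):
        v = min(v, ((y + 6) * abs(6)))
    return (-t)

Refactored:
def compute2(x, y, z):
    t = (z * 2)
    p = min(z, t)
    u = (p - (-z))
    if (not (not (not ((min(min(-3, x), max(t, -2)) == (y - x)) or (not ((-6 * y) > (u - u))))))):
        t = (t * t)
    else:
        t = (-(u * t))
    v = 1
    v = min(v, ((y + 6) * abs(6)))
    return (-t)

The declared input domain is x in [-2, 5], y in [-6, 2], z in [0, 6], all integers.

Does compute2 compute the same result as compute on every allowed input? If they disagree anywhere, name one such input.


Take x=-2, y=1, z=1.
compute: t = 2; u = 2; ((min(min(-3, x), max(t, -2)) == (y - x)) or ((-6 * y) == (u - u))) -> false; t = 4; v = 1; [i=-2]; v = 1; return -4
compute2: t = 2; p = 1; u = 2; (not (not (not ((min(min(-3, x), max(t, -2)) == (y - x)) or (not ((-6 * y) > (u - u))))))) -> false; t = -4; v = 1; v = 1; return 4
-4 != 4, so the rewrite changes behavior.
verdict: not equivalent; witness: x=-2, y=1, z=1


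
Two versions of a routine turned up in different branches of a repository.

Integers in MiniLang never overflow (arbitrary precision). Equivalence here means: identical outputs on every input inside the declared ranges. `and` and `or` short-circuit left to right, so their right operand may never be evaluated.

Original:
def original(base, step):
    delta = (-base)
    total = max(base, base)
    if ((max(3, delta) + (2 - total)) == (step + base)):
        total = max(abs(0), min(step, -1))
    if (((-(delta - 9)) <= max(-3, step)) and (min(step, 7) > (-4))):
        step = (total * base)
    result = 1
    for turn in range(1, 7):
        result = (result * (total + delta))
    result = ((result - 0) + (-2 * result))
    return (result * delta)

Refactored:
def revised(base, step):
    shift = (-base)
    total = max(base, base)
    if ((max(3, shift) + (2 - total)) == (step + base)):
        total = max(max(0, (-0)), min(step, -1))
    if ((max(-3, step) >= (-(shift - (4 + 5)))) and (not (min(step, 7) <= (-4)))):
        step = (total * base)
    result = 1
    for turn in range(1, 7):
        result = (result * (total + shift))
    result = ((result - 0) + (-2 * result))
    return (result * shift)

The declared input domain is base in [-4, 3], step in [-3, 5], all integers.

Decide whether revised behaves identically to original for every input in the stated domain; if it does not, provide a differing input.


Side by side, the visible changes include: boolean connective usage differs, arithmetic usage differs, comparison usage differs, local variable names differ, constant usage differs, min/max/abs usage differs.
As a probe, take base=-1, step=4: original runs delta = 1; total = -1; ((max(3, delta) + (2 - total)) == (step + base)) -> false; (((-(delta - 9)) <= max(-3, step)) and (min(step, 7) > (-4))) -> false; result = 1; [turn=1]; result = 0; [turn=2]; result = 0; [turn=3]; result = 0; [turn=4]; result = 0; [turn=5]; result = 0; [turn=6]; result = 0; result = 0; return 0; revised runs shift = 1; total = -1; ((max(3, shift) + (2 - total)) == (step + base)) -> false; ((max(-3, step) >= (-(shift - (4 + 5)))) and (not (min(step, 7) <= (-4)))) -> false; result = 1; [turn=1]; result = 0; [turn=2]; result = 0; [turn=3]; result = 0; [turn=4]; result = 0; [turn=5]; result = 0; [turn=6]; result = 0; result = 0; return 0; both end at 0.
Across all 72 domain points the two functions coincide.
verdict: equivalent


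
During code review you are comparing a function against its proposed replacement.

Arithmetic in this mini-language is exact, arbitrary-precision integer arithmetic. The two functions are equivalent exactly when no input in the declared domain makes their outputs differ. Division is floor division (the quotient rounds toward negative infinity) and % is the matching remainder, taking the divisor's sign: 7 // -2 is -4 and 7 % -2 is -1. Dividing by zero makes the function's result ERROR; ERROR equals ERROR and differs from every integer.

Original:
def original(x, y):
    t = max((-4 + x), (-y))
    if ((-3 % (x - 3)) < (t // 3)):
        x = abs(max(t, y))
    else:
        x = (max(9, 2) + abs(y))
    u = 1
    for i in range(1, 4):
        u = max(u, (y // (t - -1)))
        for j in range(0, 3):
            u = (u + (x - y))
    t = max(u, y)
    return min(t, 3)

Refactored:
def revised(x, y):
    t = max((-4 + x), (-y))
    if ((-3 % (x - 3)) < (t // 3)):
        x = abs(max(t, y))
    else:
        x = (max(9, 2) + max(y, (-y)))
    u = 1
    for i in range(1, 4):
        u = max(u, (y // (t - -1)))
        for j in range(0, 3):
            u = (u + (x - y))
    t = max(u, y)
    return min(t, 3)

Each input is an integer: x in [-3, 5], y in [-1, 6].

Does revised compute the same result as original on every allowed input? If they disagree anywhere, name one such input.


The two are interchangeable: min/max/abs usage differs, and every declared input agrees.
Tracing x=4, y=3: original: t = 0; ((-3 % (x - 3)) < (t // 3)) -> false; x = 12; u = 1; [i=1]; u = 3; [j=0]; u = 12; [j=1]; u = 21; [j=2]; u = 30; [i=2]; u = 30; [j=0]; u = 39; [j=1]; u = 48; [j=2]; u = 57; [i=3]; u = 57; [j=0]; u = 66; [j=1]; u = 75; [j=2]; u = 84; t = 84; return 3 | revised: t = 0; ((-3 % (x - 3)) < (t // 3)) -> false; x = 12; u = 1; [i=1]; u = 3; [j=0]; u = 12; [j=1]; u = 21; [j=2]; u = 30; [i=2]; u = 30; [j=0]; u = 39; [j=1]; u = 48; [j=2]; u = 57; [i=3]; u = 57; [j=0]; u = 66; [j=1]; u = 75; [j=2]; u = 84; t = 84; return 3 — matching result 3.
An exhaustive pass over the 72 declared inputs shows identical outputs.
verdict: equivalent


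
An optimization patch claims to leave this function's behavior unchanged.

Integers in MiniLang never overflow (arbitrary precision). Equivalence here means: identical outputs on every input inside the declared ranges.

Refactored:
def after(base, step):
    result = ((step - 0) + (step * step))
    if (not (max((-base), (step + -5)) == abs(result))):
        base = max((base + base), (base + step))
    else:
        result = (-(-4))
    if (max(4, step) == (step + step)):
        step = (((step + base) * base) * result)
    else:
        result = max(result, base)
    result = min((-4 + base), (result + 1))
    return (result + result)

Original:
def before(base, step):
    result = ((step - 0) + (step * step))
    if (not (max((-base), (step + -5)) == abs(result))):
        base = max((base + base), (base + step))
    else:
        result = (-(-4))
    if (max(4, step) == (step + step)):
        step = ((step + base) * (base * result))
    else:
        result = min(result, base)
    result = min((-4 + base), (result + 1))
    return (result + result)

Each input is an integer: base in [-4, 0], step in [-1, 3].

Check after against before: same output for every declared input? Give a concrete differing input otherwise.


The edit looks behavioral (`min(result, base)` became `max(result, base)`), but over these ranges it never changes the outcome; all 25 inputs agree.
verdict: equivalent


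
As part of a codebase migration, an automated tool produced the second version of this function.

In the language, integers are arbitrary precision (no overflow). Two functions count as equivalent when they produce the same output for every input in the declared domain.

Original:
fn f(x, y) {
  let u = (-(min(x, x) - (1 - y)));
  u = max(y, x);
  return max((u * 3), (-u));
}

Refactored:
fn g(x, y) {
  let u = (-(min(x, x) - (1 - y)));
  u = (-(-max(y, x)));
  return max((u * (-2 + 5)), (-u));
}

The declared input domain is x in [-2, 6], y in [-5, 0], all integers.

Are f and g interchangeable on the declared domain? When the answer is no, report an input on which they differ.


The two versions differ — the changes include arithmetic usage differs, plus constant usage differs.
One worked example (x=5, y=-1) — f: u := -3 | u := 5 | result 15; g: u := -3 | u := 5 | result 15; agreement on 15.
Checked all 54 inputs in the declared domain: the outputs agree on every one.
verdict: equivalent


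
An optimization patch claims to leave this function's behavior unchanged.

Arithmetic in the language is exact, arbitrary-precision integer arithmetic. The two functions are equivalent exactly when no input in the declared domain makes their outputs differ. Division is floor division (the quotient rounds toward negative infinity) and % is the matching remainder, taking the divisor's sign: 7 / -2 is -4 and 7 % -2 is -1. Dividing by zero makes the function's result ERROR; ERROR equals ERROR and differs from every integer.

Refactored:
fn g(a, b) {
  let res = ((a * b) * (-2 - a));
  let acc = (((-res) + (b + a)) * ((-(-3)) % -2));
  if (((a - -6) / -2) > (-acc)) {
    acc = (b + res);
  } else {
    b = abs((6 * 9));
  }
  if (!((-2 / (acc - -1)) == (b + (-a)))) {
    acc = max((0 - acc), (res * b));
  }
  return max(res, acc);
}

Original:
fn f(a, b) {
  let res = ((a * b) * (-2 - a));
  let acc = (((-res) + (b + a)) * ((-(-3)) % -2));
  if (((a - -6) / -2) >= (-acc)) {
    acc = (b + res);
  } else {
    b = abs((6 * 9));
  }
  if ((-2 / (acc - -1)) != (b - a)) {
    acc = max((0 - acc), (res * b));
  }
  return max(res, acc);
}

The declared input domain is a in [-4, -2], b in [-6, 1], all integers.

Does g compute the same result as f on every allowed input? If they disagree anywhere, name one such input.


The suspicious edit (`(((a - -6) / -2) >= (-acc))` became `(((a - -6) / -2) > (-acc))`) never changes the result for any input inside the declared domain.
Spot check at a=-2, b=-5 — f: res := 0 | acc := 7 | (((a - -6) / -2) >= (-acc)): true | acc := -5 | ((-2 / (acc - -1)) != (b - a)): true | acc := 5 | result 5. g: res := 0 | acc := 7 | (((a - -6) / -2) > (-acc)): true | acc := -5 | (!((-2 / (acc - -1)) == (b + (-a)))): true | acc := 5 | result 5. Both give 5.
Across all 24 domain points the two functions coincide.
verdict: equivalent


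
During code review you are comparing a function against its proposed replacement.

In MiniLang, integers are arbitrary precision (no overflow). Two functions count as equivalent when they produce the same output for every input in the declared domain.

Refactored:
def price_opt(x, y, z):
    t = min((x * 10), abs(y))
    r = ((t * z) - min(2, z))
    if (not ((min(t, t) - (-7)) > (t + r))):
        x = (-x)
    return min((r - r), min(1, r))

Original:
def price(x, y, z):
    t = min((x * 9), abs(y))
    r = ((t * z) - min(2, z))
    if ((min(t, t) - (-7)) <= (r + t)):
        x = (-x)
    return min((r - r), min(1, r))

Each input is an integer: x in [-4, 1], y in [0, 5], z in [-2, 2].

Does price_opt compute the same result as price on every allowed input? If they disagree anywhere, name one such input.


x=-4, y=0, z=1 yields -37 from price but -41 from price_opt.
verdict: not equivalent; witness: x=-4, y=0, z=1


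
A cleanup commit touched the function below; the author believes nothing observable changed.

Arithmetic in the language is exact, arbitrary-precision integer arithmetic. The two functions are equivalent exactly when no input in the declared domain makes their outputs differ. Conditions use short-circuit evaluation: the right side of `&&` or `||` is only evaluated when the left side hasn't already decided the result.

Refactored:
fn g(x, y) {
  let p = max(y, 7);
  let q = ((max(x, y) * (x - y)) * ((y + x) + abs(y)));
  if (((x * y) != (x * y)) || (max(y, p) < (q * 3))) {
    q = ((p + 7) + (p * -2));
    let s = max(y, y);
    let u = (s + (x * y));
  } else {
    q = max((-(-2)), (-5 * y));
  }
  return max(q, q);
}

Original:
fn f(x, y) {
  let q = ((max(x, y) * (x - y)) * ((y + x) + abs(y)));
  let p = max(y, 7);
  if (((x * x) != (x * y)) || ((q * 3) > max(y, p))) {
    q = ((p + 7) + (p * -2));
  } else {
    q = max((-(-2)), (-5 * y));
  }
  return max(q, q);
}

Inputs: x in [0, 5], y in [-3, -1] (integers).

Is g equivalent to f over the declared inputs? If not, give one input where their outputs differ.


Evaluate both at x=1, y=-1.
f: q=2, then p=7, then (((x * x) != (x * y)) || ((q * 3) > max(y, p))) is true, then q=0, then returns 0
g: p=7, then q=2, then (((x * y) != (x * y)) || (max(y, p) < (q * 3))) is false, then q=5, then returns 5
0 vs 5 — the two versions disagree here.
verdict: not equivalent; witness: x=1, y=-1


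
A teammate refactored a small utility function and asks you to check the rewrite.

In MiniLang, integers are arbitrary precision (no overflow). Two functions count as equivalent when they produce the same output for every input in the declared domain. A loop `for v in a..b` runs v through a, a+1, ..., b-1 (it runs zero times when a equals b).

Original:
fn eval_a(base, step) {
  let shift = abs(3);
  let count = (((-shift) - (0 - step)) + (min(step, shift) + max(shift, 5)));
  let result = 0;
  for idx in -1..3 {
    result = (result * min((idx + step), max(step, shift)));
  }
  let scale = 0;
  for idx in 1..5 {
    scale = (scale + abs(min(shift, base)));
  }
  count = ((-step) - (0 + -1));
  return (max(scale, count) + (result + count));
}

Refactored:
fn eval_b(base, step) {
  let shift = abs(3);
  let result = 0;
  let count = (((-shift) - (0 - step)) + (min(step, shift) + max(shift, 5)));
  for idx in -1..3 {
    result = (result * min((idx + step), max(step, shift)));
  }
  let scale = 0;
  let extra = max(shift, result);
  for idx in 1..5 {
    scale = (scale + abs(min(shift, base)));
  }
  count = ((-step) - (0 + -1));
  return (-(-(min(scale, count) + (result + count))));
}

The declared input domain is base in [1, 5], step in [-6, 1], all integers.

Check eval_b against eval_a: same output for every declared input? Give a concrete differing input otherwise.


These are not equivalent — on base=1, step=-6 the outputs split (14 vs 11).
eval_a: shift becomes 3; next count becomes -10; next result becomes 0; next at idx=-1:; next result becomes 0; next at idx=0:; next result becomes 0; next at idx=1:; next result becomes 0; next at idx=2:; next result becomes 0; next scale becomes 0; next at idx=1:; next scale becomes 1; next at idx=2:; next scale becomes 2; next at idx=3:; next scale becomes 3; next at idx=4:; next scale becomes 4; next count becomes 7; next final value 14
eval_b: shift becomes 3; next result becomes 0; next count becomes -10; next at idx=-1:; next result becomes 0; next at idx=0:; next result becomes 0; next at idx=1:; next result becomes 0; next at idx=2:; next result becomes 0; next scale becomes 0; next extra becomes 3; next at idx=1:; next scale becomes 1; next at idx=2:; next scale becomes 2; next at idx=3:; next scale becomes 3; next at idx=4:; next scale becomes 4; next count becomes 7; next final value 11
verdict: not equivalent; witness: base=1, step=-6


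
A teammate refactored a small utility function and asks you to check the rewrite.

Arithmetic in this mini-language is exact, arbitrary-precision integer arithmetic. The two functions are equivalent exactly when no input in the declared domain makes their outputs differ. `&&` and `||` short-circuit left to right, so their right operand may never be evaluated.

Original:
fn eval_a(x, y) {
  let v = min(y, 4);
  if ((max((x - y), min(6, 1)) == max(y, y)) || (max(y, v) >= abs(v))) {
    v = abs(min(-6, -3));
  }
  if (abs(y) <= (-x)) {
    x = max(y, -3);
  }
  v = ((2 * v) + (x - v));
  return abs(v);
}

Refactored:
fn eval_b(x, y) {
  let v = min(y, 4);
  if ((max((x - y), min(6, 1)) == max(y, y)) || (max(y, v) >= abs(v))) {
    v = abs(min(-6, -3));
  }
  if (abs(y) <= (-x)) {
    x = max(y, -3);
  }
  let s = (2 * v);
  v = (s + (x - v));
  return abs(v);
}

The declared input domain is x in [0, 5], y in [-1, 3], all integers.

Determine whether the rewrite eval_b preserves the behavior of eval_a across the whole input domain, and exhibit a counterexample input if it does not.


This is a faithful refactor — local variable names differ; and statement counts differ, but the computed results match everywhere.
Spot check at x=1, y=-1 — eval_a: v becomes -1; next ((max((x - y), min(6, 1)) == max(y, y)) || (max(y, v) >= abs(v))) evaluates to false; next (abs(y) <= (-x)) evaluates to false; next v becomes 0; next final value 0. eval_b: v becomes -1; next ((max((x - y), min(6, 1)) == max(y, y)) || (max(y, v) >= abs(v))) evaluates to false; next (abs(y) <= (-x)) evaluates to false; next s becomes -2; next v becomes 0; next final value 0. Both give 0.
Across all 30 domain points the two functions coincide.
verdict: equivalent


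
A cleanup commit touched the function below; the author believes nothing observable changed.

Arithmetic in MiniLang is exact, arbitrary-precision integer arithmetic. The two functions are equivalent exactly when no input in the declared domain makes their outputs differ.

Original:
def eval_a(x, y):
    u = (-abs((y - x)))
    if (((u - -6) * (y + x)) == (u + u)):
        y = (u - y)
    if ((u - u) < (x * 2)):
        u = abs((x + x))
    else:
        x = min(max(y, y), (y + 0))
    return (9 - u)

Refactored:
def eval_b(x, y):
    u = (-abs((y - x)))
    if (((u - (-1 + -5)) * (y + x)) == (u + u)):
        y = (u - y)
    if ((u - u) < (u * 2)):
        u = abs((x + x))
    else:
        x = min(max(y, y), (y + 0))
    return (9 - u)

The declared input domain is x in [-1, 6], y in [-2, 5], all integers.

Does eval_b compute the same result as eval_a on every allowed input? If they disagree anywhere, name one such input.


There is a counterexample at x=1, y=-2: 7 on one side, 12 on the other.
eval_a: u := -3 | (((u - -6) * (y + x)) == (u + u)): false | ((u - u) < (x * 2)): true | u := 2 | result 7
eval_b: u := -3 | (((u - (-1 + -5)) * (y + x)) == (u + u)): false | ((u - u) < (u * 2)): false | x := -2 | result 12
verdict: not equivalent; witness: x=1, y=-2


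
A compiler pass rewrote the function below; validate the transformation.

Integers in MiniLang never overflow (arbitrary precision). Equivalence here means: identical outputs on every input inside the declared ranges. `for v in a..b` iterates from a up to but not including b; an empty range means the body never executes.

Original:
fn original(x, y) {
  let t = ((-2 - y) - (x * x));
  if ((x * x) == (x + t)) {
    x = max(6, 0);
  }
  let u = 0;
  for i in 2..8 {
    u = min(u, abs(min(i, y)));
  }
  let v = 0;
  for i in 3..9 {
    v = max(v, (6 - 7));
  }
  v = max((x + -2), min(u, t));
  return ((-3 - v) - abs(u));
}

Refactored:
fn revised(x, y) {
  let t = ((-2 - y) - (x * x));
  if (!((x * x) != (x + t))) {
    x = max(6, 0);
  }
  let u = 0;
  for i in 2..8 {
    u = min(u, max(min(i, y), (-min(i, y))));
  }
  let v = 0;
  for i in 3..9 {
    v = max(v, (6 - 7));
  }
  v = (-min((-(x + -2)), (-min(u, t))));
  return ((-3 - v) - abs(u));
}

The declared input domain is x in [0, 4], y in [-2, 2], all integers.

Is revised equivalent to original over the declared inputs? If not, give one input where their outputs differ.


Although boolean connective usage differs, comparison usage differs, min/max/abs usage differs, 25/25 inputs agree.
verdict: equivalent


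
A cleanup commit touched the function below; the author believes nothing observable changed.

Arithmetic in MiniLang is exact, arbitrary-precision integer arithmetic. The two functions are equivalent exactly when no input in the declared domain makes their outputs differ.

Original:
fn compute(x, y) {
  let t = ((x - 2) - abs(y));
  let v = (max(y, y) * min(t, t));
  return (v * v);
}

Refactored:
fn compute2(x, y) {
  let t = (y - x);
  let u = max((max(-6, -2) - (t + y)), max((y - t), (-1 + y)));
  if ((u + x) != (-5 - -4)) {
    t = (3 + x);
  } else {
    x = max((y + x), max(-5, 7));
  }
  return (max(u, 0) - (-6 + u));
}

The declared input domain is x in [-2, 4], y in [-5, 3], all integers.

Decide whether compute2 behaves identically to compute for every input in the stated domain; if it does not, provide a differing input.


Evaluate both at x=-2, y=-5.
compute: t becomes -9; next v becomes 45; next final value 2025
compute2: t becomes -3; next u becomes 6; next ((u + x) != (-5 - -4)) evaluates to true; next t becomes 1; next final value 6
2025 != 6, so the rewrite changes behavior.
verdict: not equivalent; witness: x=-2, y=-5


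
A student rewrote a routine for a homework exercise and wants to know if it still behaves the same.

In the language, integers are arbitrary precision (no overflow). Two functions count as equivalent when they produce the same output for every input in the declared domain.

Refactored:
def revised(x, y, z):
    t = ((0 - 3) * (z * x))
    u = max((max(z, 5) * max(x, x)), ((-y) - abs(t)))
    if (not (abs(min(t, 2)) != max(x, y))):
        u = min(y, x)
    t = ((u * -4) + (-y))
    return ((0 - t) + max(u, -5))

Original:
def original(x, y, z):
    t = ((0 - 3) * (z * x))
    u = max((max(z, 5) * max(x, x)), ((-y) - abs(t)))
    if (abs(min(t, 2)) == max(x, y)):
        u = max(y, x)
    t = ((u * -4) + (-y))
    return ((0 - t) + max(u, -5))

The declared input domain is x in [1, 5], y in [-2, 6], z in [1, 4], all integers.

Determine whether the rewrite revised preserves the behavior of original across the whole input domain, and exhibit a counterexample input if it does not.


Evaluate both at x=1, y=3, z=1.
original: t=-3, then u=5, then (abs(min(t, 2)) == max(x, y)) is true, then u=3, then t=-15, then returns 18
revised: t=-3, then u=5, then (not (abs(min(t, 2)) != max(x, y))) is true, then u=1, then t=-7, then returns 8
18 vs 8 — the two versions disagree here.
verdict: not equivalent; witness: x=1, y=3, z=1


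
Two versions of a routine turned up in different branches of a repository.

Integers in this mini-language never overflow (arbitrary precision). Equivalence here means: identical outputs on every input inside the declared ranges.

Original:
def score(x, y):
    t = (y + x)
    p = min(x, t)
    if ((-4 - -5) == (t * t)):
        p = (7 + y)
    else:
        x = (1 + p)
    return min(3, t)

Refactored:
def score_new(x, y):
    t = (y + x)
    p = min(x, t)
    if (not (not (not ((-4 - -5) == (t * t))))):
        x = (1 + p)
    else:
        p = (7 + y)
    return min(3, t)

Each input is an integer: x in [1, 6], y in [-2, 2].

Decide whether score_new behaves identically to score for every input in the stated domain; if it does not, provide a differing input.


Differences: boolean connective usage differs — yet all 30 inputs agree.
verdict: equivalent


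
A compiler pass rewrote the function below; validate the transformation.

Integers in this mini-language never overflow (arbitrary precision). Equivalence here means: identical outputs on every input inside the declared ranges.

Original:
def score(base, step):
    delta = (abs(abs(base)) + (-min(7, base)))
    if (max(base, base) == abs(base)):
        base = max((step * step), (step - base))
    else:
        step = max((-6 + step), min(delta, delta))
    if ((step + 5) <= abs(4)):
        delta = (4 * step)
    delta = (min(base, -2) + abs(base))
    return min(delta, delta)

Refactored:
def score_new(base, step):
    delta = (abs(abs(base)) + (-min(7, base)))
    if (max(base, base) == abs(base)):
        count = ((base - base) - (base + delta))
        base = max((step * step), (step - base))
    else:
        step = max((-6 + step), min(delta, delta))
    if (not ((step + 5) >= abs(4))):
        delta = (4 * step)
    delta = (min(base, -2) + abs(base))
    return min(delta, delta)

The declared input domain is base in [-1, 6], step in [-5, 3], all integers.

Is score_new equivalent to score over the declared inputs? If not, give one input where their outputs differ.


The suspicious-looking change has no observable effect anywhere in the declared ranges; all 72 inputs agree.
verdict: equivalent


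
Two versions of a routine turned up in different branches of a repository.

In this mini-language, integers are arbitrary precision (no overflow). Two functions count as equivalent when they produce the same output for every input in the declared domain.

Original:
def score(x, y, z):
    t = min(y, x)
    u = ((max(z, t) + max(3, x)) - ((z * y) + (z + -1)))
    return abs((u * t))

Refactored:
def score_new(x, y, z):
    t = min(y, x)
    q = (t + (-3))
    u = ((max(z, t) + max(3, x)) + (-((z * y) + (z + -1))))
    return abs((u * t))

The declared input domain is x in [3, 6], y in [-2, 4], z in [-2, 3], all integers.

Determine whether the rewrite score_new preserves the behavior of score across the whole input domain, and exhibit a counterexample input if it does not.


Equivalent — the differences include constant usage differs; and local variable names differ; and statement counts differ; and arithmetic usage differs, yet no declared input distinguishes the two.
Spot check at x=6, y=-2, z=2 — score: t becomes -2; next u becomes 11; next final value 22. score_new: t becomes -2; next q becomes -5; next u becomes 11; next final value 22. Both give 22.
Sweeping the whole domain (168 inputs) finds no disagreement.
verdict: equivalent
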